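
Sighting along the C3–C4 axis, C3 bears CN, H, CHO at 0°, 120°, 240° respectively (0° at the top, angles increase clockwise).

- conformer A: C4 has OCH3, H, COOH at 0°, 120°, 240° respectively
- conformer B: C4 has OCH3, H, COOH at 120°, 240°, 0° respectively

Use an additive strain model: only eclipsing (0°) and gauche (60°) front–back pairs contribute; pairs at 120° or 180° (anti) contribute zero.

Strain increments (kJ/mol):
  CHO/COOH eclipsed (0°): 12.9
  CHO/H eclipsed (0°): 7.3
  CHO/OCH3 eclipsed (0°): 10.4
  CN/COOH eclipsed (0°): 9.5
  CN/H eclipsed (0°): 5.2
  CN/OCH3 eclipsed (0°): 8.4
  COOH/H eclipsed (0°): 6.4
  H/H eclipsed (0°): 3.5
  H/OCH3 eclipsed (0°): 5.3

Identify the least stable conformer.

A

A (eclipsed): CN–OCH3 eclipsed, H–H eclipsed, CHO–COOH eclipsed; 8.4 + 3.5 + 12.9 = 24.8 kJ/mol.
B (eclipsed): CN–COOH eclipsed, H–OCH3 eclipsed, CHO–H eclipsed; 9.5 + 5.3 + 7.3 = 22.1 kJ/mol.
A has the highest total (24.8 kJ/mol).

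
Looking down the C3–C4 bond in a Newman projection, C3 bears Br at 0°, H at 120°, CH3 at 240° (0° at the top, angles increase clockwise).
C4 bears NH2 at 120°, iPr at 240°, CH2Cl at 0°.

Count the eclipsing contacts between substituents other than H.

Non-H eclipsing pairs: Br(0°)/CH2Cl(0°); CH3(240°)/iPr(240°) — 2 interactions.

2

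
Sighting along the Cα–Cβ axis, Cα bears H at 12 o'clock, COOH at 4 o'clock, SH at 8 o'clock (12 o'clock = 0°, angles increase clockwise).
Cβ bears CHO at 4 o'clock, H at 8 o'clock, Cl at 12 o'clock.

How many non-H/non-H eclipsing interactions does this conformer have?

1

Non-H eclipsing pairs: COOH(120°)/CHO(120°) — 1 interaction.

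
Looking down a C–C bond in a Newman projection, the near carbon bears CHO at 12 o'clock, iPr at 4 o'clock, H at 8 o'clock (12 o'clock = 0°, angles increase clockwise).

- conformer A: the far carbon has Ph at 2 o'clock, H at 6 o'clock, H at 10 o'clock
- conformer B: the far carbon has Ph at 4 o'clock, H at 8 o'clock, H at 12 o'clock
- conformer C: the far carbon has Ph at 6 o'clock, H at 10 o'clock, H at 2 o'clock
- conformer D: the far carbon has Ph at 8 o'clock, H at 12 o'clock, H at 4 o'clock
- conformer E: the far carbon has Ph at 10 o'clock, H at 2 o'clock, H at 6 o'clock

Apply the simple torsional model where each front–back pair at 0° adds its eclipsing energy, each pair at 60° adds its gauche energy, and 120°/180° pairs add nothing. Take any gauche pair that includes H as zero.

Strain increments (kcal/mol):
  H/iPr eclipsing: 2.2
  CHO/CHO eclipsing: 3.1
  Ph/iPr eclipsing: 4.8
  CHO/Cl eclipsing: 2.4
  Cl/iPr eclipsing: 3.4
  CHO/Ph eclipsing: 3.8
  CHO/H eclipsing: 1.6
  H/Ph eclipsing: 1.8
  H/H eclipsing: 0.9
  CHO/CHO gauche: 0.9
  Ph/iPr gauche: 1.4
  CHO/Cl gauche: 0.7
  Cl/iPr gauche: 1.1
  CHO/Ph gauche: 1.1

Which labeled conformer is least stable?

A (staggered): CHO(0°)/Ph(60°) gauche 1.1; iPr(120°)/Ph(60°) gauche 1.4 → 2.5 kcal/mol.
B (eclipsed): CHO(0°)/H(0°) eclipsed 1.6; iPr(120°)/Ph(120°) eclipsed 4.8; H(240°)/H(240°) eclipsed 0.9 → 7.3 kcal/mol.
C (staggered): iPr(120°)/Ph(180°) gauche 1.4 → 1.4 kcal/mol.
D (eclipsed): CHO(0°)/H(0°) eclipsed 1.6; iPr(120°)/H(120°) eclipsed 2.2; H(240°)/Ph(240°) eclipsed 1.8 → 5.6 kcal/mol.
E (staggered): CHO(0°)/Ph(300°) gauche 1.1 → 1.1 kcal/mol.
B has the highest total (7.3 kcal/mol).

B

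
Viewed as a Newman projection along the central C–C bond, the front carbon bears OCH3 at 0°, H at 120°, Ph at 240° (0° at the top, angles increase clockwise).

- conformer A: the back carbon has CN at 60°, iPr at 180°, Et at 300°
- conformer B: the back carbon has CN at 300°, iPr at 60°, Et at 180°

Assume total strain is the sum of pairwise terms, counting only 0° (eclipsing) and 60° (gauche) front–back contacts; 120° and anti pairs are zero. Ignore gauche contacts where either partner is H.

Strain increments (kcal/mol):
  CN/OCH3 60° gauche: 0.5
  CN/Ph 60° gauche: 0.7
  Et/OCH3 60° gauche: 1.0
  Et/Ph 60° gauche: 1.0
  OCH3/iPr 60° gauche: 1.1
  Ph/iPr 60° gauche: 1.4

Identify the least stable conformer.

A

A (staggered): OCH3(0°)/CN(60°) gauche 0.5; OCH3(0°)/Et(300°) gauche 1.0; Ph(240°)/iPr(180°) gauche 1.4; Ph(240°)/Et(300°) gauche 1.0 → 3.9 kcal/mol.
B (staggered): OCH3(0°)/CN(300°) gauche 0.5; OCH3(0°)/iPr(60°) gauche 1.1; Ph(240°)/CN(300°) gauche 0.7; Ph(240°)/Et(180°) gauche 1.0 → 3.3 kcal/mol.
A has the highest total (3.9 kcal/mol).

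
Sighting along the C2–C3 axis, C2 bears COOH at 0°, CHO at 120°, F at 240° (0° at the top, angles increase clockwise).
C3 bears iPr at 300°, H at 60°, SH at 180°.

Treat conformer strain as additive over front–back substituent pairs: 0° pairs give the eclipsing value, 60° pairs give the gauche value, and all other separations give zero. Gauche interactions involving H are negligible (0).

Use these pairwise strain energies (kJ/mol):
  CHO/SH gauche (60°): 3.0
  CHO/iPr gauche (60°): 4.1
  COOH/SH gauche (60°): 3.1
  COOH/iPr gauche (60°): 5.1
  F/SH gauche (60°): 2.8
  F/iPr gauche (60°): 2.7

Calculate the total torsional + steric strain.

13.6 kJ/mol

This conformer (staggered): COOH(0°)/iPr(300°) gauche 5.1; CHO(120°)/SH(180°) gauche 3.0; F(240°)/iPr(300°) gauche 2.7; F(240°)/SH(180°) gauche 2.8 → 13.6 kJ/mol.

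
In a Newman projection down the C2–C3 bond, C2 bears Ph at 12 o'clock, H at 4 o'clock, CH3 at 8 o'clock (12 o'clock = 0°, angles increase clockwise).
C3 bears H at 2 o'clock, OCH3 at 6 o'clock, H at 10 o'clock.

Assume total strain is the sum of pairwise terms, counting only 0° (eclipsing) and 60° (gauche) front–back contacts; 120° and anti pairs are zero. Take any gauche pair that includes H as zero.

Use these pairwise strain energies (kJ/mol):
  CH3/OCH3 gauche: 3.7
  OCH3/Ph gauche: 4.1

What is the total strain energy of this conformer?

3.7 kJ/mol

This conformer is staggered. CH3 at 240° is gauche with OCH3 at 180° (3.7). Total 3.7 kJ/mol.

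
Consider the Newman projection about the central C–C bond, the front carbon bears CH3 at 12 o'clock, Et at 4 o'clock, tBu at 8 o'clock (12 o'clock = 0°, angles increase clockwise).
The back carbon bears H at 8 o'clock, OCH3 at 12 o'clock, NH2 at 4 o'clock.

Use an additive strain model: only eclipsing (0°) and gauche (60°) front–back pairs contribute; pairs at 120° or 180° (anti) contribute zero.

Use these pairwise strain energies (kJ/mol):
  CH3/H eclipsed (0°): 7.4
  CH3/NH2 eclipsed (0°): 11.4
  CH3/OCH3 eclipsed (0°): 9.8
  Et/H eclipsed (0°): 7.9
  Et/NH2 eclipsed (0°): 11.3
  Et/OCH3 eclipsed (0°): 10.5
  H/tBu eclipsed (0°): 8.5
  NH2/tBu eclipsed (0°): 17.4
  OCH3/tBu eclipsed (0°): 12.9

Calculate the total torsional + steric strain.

29.6 kJ/mol

This conformer is eclipsed. CH3 at 0° is eclipsed with OCH3 at 0° (9.8); Et at 120° is eclipsed with NH2 at 120° (11.3); tBu at 240° is eclipsed with H at 240° (8.5). Total 29.6 kJ/mol.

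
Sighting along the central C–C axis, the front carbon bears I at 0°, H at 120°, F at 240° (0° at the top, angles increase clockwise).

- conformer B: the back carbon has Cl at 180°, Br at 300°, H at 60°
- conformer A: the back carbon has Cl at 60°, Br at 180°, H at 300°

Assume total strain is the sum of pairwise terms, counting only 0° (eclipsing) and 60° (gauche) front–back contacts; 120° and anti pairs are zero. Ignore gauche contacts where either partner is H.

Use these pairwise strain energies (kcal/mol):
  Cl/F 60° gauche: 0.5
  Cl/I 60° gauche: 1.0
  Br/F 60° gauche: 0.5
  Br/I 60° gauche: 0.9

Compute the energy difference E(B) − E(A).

B is staggered. I at 0° is gauche with Br at 300° (0.9); F at 240° is gauche with Cl at 180° (0.5); F at 240° is gauche with Br at 300° (0.5). Total 1.9 kcal/mol.
A is staggered. I at 0° is gauche with Cl at 60° (1.0); F at 240° is gauche with Br at 180° (0.5). Total 1.5 kcal/mol.
E(B) − E(A) = 1.9 − 1.5 = +0.4 kcal/mol.

+0.4 kcal/mol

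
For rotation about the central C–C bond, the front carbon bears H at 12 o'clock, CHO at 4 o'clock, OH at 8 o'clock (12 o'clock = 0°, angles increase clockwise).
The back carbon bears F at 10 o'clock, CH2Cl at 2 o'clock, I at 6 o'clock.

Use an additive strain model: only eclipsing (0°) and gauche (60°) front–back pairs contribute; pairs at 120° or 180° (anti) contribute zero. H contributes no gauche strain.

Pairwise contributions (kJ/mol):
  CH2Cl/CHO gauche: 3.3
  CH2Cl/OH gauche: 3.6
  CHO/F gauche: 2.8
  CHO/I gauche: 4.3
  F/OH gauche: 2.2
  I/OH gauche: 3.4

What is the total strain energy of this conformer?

13.2 kJ/mol

This conformer (staggered): CHO(120°)/CH2Cl(60°) gauche 3.3; CHO(120°)/I(180°) gauche 4.3; OH(240°)/F(300°) gauche 2.2; OH(240°)/I(180°) gauche 3.4 → 13.2 kJ/mol.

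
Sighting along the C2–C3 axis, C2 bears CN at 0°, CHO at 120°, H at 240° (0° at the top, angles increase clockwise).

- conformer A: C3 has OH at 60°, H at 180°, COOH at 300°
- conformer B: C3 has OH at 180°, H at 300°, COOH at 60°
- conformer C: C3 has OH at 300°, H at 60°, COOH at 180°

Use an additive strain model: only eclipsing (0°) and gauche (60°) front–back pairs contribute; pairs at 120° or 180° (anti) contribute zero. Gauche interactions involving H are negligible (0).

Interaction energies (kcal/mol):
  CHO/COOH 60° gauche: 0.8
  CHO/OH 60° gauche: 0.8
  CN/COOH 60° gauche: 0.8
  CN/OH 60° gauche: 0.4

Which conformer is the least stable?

A is staggered. CN at 0° is gauche with OH at 60° (0.4); CN at 0° is gauche with COOH at 300° (0.8); CHO at 120° is gauche with OH at 60° (0.8). Total 2.0 kcal/mol.
B is staggered. CN at 0° is gauche with COOH at 60° (0.8); CHO at 120° is gauche with OH at 180° (0.8); CHO at 120° is gauche with COOH at 60° (0.8). Total 2.4 kcal/mol.
C is staggered. CN at 0° is gauche with OH at 300° (0.4); CHO at 120° is gauche with COOH at 180° (0.8). Total 1.2 kcal/mol.
B has the highest total (2.4 kcal/mol).

B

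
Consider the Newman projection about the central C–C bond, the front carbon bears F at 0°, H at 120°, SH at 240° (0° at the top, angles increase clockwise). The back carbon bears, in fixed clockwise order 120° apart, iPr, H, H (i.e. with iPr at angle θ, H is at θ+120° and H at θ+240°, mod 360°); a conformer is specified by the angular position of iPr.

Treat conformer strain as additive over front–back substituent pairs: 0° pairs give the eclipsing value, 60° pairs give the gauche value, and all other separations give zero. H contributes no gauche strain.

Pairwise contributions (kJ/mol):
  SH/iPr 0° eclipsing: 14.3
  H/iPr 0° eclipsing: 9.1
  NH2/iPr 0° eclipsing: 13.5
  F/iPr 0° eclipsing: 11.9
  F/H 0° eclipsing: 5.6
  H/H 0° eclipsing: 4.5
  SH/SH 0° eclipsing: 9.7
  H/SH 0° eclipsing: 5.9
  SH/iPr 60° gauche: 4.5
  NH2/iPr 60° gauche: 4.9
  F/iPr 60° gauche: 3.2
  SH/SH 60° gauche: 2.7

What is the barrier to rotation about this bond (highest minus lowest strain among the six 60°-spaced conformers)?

iPr at 0° (eclipsed): F–iPr eclipsed, H–H eclipsed, SH–H eclipsed; 11.9 + 4.5 + 5.9 = 22.3 kJ/mol.
iPr at 60° (staggered): F–iPr gauche; 3.2 = 3.2 kJ/mol.
iPr at 120° (eclipsed): F–H eclipsed, H–iPr eclipsed, SH–H eclipsed; 5.6 + 9.1 + 5.9 = 20.6 kJ/mol.
iPr at 180° (staggered): SH–iPr gauche; 4.5 = 4.5 kJ/mol.
iPr at 240° (eclipsed): F–H eclipsed, H–H eclipsed, SH–iPr eclipsed; 5.6 + 4.5 + 14.3 = 24.4 kJ/mol.
iPr at 300° (staggered): F–iPr gauche, SH–iPr gauche; 3.2 + 4.5 = 7.7 kJ/mol.
Max at 240° (24.4 kJ/mol), min at 60° (3.2 kJ/mol); barrier = 21.2 kJ/mol.

21.2 kJ/mol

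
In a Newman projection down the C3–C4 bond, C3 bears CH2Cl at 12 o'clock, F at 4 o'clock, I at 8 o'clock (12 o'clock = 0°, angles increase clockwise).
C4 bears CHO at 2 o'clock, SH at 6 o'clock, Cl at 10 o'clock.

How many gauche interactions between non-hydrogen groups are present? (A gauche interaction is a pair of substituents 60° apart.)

Non-H gauche pairs: CH2Cl(0°)/CHO(60°); CH2Cl(0°)/Cl(300°); F(120°)/CHO(60°); F(120°)/SH(180°); I(240°)/SH(180°); I(240°)/Cl(300°) — 6 interactions.

6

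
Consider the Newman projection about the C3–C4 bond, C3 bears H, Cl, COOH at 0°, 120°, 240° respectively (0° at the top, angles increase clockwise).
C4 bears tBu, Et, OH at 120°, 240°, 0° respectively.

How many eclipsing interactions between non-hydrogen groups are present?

Non-H eclipsing pairs: Cl(120°)/tBu(120°); COOH(240°)/Et(240°) — 2 interactions.

2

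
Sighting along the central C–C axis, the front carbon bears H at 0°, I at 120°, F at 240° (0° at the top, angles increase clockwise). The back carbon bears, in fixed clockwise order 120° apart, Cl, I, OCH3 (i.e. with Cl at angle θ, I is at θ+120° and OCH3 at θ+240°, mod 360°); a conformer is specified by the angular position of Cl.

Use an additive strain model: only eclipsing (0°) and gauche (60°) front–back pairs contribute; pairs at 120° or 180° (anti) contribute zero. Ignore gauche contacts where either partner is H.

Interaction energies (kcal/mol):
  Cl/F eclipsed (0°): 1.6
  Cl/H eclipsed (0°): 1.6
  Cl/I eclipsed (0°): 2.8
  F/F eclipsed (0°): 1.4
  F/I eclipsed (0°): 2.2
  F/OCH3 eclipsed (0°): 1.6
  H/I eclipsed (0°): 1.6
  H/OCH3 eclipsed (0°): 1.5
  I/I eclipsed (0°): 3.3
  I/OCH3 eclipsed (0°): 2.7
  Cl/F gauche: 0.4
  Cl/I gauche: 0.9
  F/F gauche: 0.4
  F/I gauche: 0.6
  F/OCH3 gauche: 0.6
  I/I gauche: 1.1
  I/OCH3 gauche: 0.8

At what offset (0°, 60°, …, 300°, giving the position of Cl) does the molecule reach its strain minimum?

Cl at 0° (eclipsed): H(0°)/Cl(0°) eclipsed 1.6; I(120°)/I(120°) eclipsed 3.3; F(240°)/OCH3(240°) eclipsed 1.6 → 6.5 kcal/mol.
Cl at 60° (staggered): I(120°)/Cl(60°) gauche 0.9; I(120°)/I(180°) gauche 1.1; F(240°)/I(180°) gauche 0.6; F(240°)/OCH3(300°) gauche 0.6 → 3.2 kcal/mol.
Cl at 120° (eclipsed): H(0°)/OCH3(0°) eclipsed 1.5; I(120°)/Cl(120°) eclipsed 2.8; F(240°)/I(240°) eclipsed 2.2 → 6.5 kcal/mol.
Cl at 180° (staggered): I(120°)/Cl(180°) gauche 0.9; I(120°)/OCH3(60°) gauche 0.8; F(240°)/Cl(180°) gauche 0.4; F(240°)/I(300°) gauche 0.6 → 2.7 kcal/mol.
Cl at 240° (eclipsed): H(0°)/I(0°) eclipsed 1.6; I(120°)/OCH3(120°) eclipsed 2.7; F(240°)/Cl(240°) eclipsed 1.6 → 5.9 kcal/mol.
Cl at 300° (staggered): I(120°)/I(60°) gauche 1.1; I(120°)/OCH3(180°) gauche 0.8; F(240°)/Cl(300°) gauche 0.4; F(240°)/OCH3(180°) gauche 0.6 → 2.9 kcal/mol.
The minimum (2.7 kcal/mol) occurs with Cl at 180°.

180°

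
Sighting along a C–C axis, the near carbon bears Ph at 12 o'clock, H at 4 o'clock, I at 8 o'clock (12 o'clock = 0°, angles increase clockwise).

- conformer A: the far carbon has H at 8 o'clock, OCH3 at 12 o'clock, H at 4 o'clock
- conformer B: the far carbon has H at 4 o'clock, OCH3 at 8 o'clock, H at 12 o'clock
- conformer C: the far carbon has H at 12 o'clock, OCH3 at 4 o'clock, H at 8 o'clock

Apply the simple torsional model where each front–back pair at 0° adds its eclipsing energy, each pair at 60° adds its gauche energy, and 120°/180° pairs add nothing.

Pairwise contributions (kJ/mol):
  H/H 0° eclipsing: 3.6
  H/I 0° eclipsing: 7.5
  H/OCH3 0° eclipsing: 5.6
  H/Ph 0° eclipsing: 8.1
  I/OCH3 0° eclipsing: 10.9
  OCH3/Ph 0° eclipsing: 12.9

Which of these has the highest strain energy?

A

A (eclipsed): Ph(0°)/OCH3(0°) eclipsed 12.9; H(120°)/H(120°) eclipsed 3.6; I(240°)/H(240°) eclipsed 7.5 → 24.0 kJ/mol.
B (eclipsed): Ph(0°)/H(0°) eclipsed 8.1; H(120°)/H(120°) eclipsed 3.6; I(240°)/OCH3(240°) eclipsed 10.9 → 22.6 kJ/mol.
C (eclipsed): Ph(0°)/H(0°) eclipsed 8.1; H(120°)/OCH3(120°) eclipsed 5.6; I(240°)/H(240°) eclipsed 7.5 → 21.2 kJ/mol.
A has the highest total (24.0 kJ/mol).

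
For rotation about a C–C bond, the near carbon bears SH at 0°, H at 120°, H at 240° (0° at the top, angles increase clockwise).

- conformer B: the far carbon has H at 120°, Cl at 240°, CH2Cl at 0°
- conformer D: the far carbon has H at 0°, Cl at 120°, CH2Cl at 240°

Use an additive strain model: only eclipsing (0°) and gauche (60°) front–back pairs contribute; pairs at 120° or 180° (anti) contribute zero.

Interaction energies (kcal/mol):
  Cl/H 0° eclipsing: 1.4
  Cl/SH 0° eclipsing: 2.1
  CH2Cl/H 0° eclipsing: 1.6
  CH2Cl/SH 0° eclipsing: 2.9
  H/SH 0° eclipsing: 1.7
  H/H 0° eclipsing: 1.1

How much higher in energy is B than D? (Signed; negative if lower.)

B (eclipsed): SH(0°)/CH2Cl(0°) eclipsed 2.9; H(120°)/H(120°) eclipsed 1.1; H(240°)/Cl(240°) eclipsed 1.4 → 5.4 kcal/mol.
D (eclipsed): SH(0°)/H(0°) eclipsed 1.7; H(120°)/Cl(120°) eclipsed 1.4; H(240°)/CH2Cl(240°) eclipsed 1.6 → 4.7 kcal/mol.
E(B) − E(D) = 5.4 − 4.7 = +0.7 kcal/mol.

+0.7 kcal/mol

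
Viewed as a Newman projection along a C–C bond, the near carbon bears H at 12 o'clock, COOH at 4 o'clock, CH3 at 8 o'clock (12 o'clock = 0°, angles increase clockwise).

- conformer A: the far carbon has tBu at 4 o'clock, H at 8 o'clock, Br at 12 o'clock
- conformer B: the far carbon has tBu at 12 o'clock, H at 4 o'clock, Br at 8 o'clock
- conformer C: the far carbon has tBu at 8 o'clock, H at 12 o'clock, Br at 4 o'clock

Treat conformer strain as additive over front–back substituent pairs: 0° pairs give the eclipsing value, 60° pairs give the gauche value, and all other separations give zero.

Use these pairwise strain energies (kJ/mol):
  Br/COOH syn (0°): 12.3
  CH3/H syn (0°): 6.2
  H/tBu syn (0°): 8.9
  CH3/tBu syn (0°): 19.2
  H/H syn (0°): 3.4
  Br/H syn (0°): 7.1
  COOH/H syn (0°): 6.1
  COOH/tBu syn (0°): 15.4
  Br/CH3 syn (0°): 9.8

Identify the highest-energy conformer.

A is eclipsed. H at 0° is eclipsed with Br at 0° (7.1); COOH at 120° is eclipsed with tBu at 120° (15.4); CH3 at 240° is eclipsed with H at 240° (6.2). Total 28.7 kJ/mol.
B is eclipsed. H at 0° is eclipsed with tBu at 0° (8.9); COOH at 120° is eclipsed with H at 120° (6.1); CH3 at 240° is eclipsed with Br at 240° (9.8). Total 24.8 kJ/mol.
C is eclipsed. H at 0° is eclipsed with H at 0° (3.4); COOH at 120° is eclipsed with Br at 120° (12.3); CH3 at 240° is eclipsed with tBu at 240° (19.2). Total 34.9 kJ/mol.
C has the highest total (34.9 kJ/mol).

C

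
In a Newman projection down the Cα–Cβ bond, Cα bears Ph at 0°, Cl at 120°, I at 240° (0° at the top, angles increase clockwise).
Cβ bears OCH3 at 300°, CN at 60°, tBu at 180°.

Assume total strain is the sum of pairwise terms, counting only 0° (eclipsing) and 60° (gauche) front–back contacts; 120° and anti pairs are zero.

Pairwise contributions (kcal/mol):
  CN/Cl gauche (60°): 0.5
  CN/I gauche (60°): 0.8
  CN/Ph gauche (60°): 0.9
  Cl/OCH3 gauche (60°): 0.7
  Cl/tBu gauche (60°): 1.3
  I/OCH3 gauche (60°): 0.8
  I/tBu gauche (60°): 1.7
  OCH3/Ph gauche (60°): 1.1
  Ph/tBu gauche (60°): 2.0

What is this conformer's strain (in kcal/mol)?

This conformer (staggered): Ph–OCH3 gauche, Ph–CN gauche, Cl–CN gauche, Cl–tBu gauche, I–OCH3 gauche, I–tBu gauche; 1.1 + 0.9 + 0.5 + 1.3 + 0.8 + 1.7 = 6.3 kcal/mol.

6.3 kcal/mol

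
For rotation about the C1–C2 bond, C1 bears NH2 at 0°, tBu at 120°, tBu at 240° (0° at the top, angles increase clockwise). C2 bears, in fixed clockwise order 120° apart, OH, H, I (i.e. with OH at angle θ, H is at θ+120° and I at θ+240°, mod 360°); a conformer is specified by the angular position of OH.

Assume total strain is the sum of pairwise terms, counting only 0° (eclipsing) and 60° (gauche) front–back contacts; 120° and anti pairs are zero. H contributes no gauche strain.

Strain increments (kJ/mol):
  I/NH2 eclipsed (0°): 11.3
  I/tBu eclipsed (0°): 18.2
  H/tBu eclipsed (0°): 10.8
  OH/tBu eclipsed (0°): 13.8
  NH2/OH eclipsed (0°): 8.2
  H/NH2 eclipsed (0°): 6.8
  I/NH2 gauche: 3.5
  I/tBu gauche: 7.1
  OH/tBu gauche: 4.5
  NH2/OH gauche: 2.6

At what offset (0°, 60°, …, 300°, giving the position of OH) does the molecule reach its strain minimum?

OH at 0° (eclipsed): NH2–OH eclipsed, tBu–H eclipsed, tBu–I eclipsed; 8.2 + 10.8 + 18.2 = 37.2 kJ/mol.
OH at 60° (staggered): NH2–OH gauche, NH2–I gauche, tBu–OH gauche, tBu–I gauche; 2.6 + 3.5 + 4.5 + 7.1 = 17.7 kJ/mol.
OH at 120° (eclipsed): NH2–I eclipsed, tBu–OH eclipsed, tBu–H eclipsed; 11.3 + 13.8 + 10.8 = 35.9 kJ/mol.
OH at 180° (staggered): NH2–I gauche, tBu–OH gauche, tBu–I gauche, tBu–OH gauche; 3.5 + 4.5 + 7.1 + 4.5 = 19.6 kJ/mol.
OH at 240° (eclipsed): NH2–H eclipsed, tBu–I eclipsed, tBu–OH eclipsed; 6.8 + 18.2 + 13.8 = 38.8 kJ/mol.
OH at 300° (staggered): NH2–OH gauche, tBu–I gauche, tBu–OH gauche, tBu–I gauche; 2.6 + 7.1 + 4.5 + 7.1 = 21.3 kJ/mol.
The minimum (17.7 kJ/mol) occurs with OH at 60°.

60°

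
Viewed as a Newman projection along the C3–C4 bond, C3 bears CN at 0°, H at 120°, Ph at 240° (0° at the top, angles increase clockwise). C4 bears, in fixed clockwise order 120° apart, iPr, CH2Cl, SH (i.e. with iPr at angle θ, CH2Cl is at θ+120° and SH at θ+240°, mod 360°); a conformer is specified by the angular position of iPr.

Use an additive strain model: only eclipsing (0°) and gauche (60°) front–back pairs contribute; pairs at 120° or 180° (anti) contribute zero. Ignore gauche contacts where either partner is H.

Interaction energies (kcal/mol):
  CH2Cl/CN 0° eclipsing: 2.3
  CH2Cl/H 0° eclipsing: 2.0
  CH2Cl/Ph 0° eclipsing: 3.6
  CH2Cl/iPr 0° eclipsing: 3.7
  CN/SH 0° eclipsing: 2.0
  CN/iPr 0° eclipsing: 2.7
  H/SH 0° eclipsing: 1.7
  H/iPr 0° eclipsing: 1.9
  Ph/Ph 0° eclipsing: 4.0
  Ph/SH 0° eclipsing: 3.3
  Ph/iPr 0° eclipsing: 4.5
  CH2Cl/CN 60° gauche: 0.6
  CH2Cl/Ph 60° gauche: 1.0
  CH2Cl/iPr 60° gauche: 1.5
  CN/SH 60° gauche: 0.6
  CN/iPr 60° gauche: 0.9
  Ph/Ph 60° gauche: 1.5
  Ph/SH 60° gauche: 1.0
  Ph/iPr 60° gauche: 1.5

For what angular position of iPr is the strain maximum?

iPr at 0° is eclipsed. CN at 0° is eclipsed with iPr at 0° (2.7); H at 120° is eclipsed with CH2Cl at 120° (2.0); Ph at 240° is eclipsed with SH at 240° (3.3). Total 8.0 kcal/mol.
iPr at 60° is staggered. CN at 0° is gauche with iPr at 60° (0.9); CN at 0° is gauche with SH at 300° (0.6); Ph at 240° is gauche with CH2Cl at 180° (1.0); Ph at 240° is gauche with SH at 300° (1.0). Total 3.5 kcal/mol.
iPr at 120° is eclipsed. CN at 0° is eclipsed with SH at 0° (2.0); H at 120° is eclipsed with iPr at 120° (1.9); Ph at 240° is eclipsed with CH2Cl at 240° (3.6). Total 7.5 kcal/mol.
iPr at 180° is staggered. CN at 0° is gauche with CH2Cl at 300° (0.6); CN at 0° is gauche with SH at 60° (0.6); Ph at 240° is gauche with iPr at 180° (1.5); Ph at 240° is gauche with CH2Cl at 300° (1.0). Total 3.7 kcal/mol.
iPr at 240° is eclipsed. CN at 0° is eclipsed with CH2Cl at 0° (2.3); H at 120° is eclipsed with SH at 120° (1.7); Ph at 240° is eclipsed with iPr at 240° (4.5). Total 8.5 kcal/mol.
iPr at 300° is staggered. CN at 0° is gauche with iPr at 300° (0.9); CN at 0° is gauche with CH2Cl at 60° (0.6); Ph at 240° is gauche with iPr at 300° (1.5); Ph at 240° is gauche with SH at 180° (1.0). Total 4.0 kcal/mol.
The maximum (8.5 kcal/mol) occurs with iPr at 240°.

240°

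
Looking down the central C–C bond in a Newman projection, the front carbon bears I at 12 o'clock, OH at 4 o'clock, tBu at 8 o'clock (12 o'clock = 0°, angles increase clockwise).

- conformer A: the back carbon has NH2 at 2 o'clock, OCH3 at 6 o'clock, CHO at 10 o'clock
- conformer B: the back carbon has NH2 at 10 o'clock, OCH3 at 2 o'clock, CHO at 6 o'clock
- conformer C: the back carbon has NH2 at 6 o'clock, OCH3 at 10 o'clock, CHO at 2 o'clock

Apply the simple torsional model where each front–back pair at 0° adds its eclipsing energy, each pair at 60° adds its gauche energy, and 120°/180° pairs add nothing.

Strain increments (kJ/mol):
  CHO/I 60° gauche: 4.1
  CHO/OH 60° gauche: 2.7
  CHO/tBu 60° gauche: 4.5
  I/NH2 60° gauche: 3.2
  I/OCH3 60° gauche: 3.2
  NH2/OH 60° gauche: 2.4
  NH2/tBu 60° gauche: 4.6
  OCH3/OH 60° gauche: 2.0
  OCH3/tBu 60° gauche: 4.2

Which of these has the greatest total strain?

A (staggered): I(0°)/NH2(60°) gauche 3.2; I(0°)/CHO(300°) gauche 4.1; OH(120°)/NH2(60°) gauche 2.4; OH(120°)/OCH3(180°) gauche 2.0; tBu(240°)/OCH3(180°) gauche 4.2; tBu(240°)/CHO(300°) gauche 4.5 → 20.4 kJ/mol.
B (staggered): I(0°)/NH2(300°) gauche 3.2; I(0°)/OCH3(60°) gauche 3.2; OH(120°)/OCH3(60°) gauche 2.0; OH(120°)/CHO(180°) gauche 2.7; tBu(240°)/NH2(300°) gauche 4.6; tBu(240°)/CHO(180°) gauche 4.5 → 20.2 kJ/mol.
C (staggered): I(0°)/OCH3(300°) gauche 3.2; I(0°)/CHO(60°) gauche 4.1; OH(120°)/NH2(180°) gauche 2.4; OH(120°)/CHO(60°) gauche 2.7; tBu(240°)/NH2(180°) gauche 4.6; tBu(240°)/OCH3(300°) gauche 4.2 → 21.2 kJ/mol.
C has the highest total (21.2 kJ/mol).

C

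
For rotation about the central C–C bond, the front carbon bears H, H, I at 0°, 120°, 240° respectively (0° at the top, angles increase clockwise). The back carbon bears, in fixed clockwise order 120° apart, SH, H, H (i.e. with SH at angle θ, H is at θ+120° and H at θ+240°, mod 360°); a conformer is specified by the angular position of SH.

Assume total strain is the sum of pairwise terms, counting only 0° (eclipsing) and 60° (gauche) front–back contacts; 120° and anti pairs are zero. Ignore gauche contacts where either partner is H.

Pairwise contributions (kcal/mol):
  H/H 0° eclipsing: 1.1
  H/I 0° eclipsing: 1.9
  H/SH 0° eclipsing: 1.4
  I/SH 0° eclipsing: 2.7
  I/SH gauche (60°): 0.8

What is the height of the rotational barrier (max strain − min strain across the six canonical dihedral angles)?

SH at 0° (eclipsed): H–SH eclipsed, H–H eclipsed, I–H eclipsed; 1.4 + 1.1 + 1.9 = 4.4 kcal/mol.
SH at 60° (staggered): no non-H gauche contacts → 0.0 kcal/mol.
SH at 120° (eclipsed): H–H eclipsed, H–SH eclipsed, I–H eclipsed; 1.1 + 1.4 + 1.9 = 4.4 kcal/mol.
SH at 180° (staggered): I–SH gauche; 0.8 = 0.8 kcal/mol.
SH at 240° (eclipsed): H–H eclipsed, H–H eclipsed, I–SH eclipsed; 1.1 + 1.1 + 2.7 = 4.9 kcal/mol.
SH at 300° (staggered): I–SH gauche; 0.8 = 0.8 kcal/mol.
Max at 240° (4.9 kcal/mol), min at 60° (0.0 kcal/mol); barrier = 4.9 kcal/mol.

4.9 kcal/mol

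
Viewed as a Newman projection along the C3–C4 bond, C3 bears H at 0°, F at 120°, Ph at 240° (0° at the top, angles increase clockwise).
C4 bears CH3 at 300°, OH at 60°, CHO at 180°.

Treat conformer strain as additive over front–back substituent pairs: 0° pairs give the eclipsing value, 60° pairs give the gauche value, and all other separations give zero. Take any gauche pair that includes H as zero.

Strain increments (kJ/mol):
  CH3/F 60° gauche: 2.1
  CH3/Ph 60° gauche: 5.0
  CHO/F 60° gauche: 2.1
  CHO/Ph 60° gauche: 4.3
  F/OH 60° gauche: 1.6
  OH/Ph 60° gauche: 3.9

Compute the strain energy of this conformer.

13.0 kJ/mol

This conformer is staggered. F at 120° is gauche with OH at 60° (1.6); F at 120° is gauche with CHO at 180° (2.1); Ph at 240° is gauche with CH3 at 300° (5.0); Ph at 240° is gauche with CHO at 180° (4.3). Total 13.0 kJ/mol.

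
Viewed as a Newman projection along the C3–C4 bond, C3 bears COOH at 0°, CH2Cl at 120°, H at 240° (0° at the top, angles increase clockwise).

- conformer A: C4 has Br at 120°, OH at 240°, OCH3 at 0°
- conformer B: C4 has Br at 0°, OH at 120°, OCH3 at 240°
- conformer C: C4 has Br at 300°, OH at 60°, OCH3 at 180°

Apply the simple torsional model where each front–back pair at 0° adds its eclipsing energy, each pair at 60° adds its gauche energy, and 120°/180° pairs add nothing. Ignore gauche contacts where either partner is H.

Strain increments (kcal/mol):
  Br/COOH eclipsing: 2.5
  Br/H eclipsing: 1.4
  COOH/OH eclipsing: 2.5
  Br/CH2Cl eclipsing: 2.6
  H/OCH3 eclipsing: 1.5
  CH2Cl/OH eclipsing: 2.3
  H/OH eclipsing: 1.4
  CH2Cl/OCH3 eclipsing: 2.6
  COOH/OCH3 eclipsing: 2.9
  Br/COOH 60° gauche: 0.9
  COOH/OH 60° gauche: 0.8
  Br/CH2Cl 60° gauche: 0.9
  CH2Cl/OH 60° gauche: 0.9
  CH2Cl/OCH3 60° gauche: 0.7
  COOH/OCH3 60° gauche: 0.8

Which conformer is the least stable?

A

A is eclipsed. COOH at 0° is eclipsed with OCH3 at 0° (2.9); CH2Cl at 120° is eclipsed with Br at 120° (2.6); H at 240° is eclipsed with OH at 240° (1.4). Total 6.9 kcal/mol.
B is eclipsed. COOH at 0° is eclipsed with Br at 0° (2.5); CH2Cl at 120° is eclipsed with OH at 120° (2.3); H at 240° is eclipsed with OCH3 at 240° (1.5). Total 6.3 kcal/mol.
C is staggered. COOH at 0° is gauche with Br at 300° (0.9); COOH at 0° is gauche with OH at 60° (0.8); CH2Cl at 120° is gauche with OH at 60° (0.9); CH2Cl at 120° is gauche with OCH3 at 180° (0.7). Total 3.3 kcal/mol.
A has the highest total (6.9 kcal/mol).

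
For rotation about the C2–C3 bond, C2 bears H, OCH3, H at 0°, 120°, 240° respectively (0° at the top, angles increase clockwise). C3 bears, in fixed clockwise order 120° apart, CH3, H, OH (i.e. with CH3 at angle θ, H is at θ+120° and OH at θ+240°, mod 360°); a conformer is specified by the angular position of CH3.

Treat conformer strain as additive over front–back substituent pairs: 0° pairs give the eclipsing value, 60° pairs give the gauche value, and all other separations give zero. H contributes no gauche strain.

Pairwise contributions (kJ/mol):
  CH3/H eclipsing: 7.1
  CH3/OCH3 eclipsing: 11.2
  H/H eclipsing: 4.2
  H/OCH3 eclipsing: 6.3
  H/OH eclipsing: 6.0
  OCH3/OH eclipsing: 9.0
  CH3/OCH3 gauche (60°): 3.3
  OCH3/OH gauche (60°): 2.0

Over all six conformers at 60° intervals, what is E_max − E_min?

CH3 at 0° (eclipsed): H–CH3 eclipsed, OCH3–H eclipsed, H–OH eclipsed; 7.1 + 6.3 + 6.0 = 19.4 kJ/mol.
CH3 at 60° (staggered): OCH3–CH3 gauche; 3.3 = 3.3 kJ/mol.
CH3 at 120° (eclipsed): H–OH eclipsed, OCH3–CH3 eclipsed, H–H eclipsed; 6.0 + 11.2 + 4.2 = 21.4 kJ/mol.
CH3 at 180° (staggered): OCH3–CH3 gauche, OCH3–OH gauche; 3.3 + 2.0 = 5.3 kJ/mol.
CH3 at 240° (eclipsed): H–H eclipsed, OCH3–OH eclipsed, H–CH3 eclipsed; 4.2 + 9.0 + 7.1 = 20.3 kJ/mol.
CH3 at 300° (staggered): OCH3–OH gauche; 2.0 = 2.0 kJ/mol.
Max at 120° (21.4 kJ/mol), min at 300° (2.0 kJ/mol); barrier = 19.4 kJ/mol.

19.4 kJ/mol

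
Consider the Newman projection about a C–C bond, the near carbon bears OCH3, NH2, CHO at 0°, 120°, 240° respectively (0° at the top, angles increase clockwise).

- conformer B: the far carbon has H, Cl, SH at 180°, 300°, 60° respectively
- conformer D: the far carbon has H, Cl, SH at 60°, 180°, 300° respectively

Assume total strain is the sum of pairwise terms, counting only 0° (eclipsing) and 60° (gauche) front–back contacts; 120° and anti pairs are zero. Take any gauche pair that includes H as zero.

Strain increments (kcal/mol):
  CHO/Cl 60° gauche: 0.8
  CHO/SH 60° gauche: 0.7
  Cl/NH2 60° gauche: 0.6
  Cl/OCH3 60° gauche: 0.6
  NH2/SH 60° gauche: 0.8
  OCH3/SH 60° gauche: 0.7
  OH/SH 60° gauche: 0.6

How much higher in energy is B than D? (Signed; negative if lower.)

+0.1 kcal/mol

B (staggered): OCH3(0°)/Cl(300°) gauche 0.6; OCH3(0°)/SH(60°) gauche 0.7; NH2(120°)/SH(60°) gauche 0.8; CHO(240°)/Cl(300°) gauche 0.8 → 2.9 kcal/mol.
D (staggered): OCH3(0°)/SH(300°) gauche 0.7; NH2(120°)/Cl(180°) gauche 0.6; CHO(240°)/Cl(180°) gauche 0.8; CHO(240°)/SH(300°) gauche 0.7 → 2.8 kcal/mol.
E(B) − E(D) = 2.9 − 2.8 = +0.1 kcal/mol.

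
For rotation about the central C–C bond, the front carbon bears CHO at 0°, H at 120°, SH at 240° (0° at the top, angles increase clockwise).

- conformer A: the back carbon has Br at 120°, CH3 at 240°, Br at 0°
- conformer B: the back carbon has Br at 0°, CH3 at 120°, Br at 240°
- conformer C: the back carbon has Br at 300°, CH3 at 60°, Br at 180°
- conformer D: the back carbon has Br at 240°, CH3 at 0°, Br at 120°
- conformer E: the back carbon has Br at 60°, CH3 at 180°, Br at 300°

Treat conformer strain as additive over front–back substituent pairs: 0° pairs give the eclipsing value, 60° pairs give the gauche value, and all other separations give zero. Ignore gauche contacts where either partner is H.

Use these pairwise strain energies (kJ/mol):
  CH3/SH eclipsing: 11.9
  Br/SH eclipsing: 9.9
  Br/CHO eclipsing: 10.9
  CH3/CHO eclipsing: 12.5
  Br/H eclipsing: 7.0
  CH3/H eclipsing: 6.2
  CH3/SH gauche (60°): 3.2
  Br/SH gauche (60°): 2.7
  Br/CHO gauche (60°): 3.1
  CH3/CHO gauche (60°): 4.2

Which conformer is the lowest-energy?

A (eclipsed): CHO–Br eclipsed, H–Br eclipsed, SH–CH3 eclipsed; 10.9 + 7.0 + 11.9 = 29.8 kJ/mol.
B (eclipsed): CHO–Br eclipsed, H–CH3 eclipsed, SH–Br eclipsed; 10.9 + 6.2 + 9.9 = 27.0 kJ/mol.
C (staggered): CHO–Br gauche, CHO–CH3 gauche, SH–Br gauche, SH–Br gauche; 3.1 + 4.2 + 2.7 + 2.7 = 12.7 kJ/mol.
D (eclipsed): CHO–CH3 eclipsed, H–Br eclipsed, SH–Br eclipsed; 12.5 + 7.0 + 9.9 = 29.4 kJ/mol.
E (staggered): CHO–Br gauche, CHO–Br gauche, SH–CH3 gauche, SH–Br gauche; 3.1 + 3.1 + 3.2 + 2.7 = 12.1 kJ/mol.
E has the lowest total (12.1 kJ/mol).

E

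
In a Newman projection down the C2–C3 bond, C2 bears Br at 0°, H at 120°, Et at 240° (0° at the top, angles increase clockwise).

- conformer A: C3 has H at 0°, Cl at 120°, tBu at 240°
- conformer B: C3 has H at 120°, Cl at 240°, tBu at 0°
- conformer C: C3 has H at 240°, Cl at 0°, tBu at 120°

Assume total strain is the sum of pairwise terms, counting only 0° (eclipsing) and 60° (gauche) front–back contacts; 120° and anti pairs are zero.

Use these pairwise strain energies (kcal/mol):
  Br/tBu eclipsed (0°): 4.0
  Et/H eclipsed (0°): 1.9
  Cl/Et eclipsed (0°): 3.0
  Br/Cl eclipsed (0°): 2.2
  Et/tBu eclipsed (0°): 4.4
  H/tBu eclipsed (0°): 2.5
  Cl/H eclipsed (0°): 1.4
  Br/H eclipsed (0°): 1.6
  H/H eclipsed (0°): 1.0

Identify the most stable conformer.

C

A (eclipsed): Br–H eclipsed, H–Cl eclipsed, Et–tBu eclipsed; 1.6 + 1.4 + 4.4 = 7.4 kcal/mol.
B (eclipsed): Br–tBu eclipsed, H–H eclipsed, Et–Cl eclipsed; 4.0 + 1.0 + 3.0 = 8.0 kcal/mol.
C (eclipsed): Br–Cl eclipsed, H–tBu eclipsed, Et–H eclipsed; 2.2 + 2.5 + 1.9 = 6.6 kcal/mol.
C has the lowest total (6.6 kcal/mol).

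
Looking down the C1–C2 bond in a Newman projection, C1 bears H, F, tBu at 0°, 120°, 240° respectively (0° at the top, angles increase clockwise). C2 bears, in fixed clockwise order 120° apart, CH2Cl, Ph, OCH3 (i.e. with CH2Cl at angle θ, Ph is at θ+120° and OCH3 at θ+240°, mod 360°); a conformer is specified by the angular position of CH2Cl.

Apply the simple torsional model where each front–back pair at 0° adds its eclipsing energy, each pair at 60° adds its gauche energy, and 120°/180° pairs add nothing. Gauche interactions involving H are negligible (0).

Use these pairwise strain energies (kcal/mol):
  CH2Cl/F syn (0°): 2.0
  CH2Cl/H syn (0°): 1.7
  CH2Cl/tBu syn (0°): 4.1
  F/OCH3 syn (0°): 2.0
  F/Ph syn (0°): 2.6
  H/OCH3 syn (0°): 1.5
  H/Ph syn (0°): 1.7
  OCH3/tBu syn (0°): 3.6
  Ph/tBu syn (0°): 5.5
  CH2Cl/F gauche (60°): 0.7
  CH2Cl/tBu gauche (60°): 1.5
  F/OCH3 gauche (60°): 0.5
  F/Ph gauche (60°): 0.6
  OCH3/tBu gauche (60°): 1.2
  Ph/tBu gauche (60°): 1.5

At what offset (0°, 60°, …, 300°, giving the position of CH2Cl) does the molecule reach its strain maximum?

120°

CH2Cl at 0° (eclipsed): H–CH2Cl eclipsed, F–Ph eclipsed, tBu–OCH3 eclipsed; 1.7 + 2.6 + 3.6 = 7.9 kcal/mol.
CH2Cl at 60° (staggered): F–CH2Cl gauche, F–Ph gauche, tBu–Ph gauche, tBu–OCH3 gauche; 0.7 + 0.6 + 1.5 + 1.2 = 4.0 kcal/mol.
CH2Cl at 120° (eclipsed): H–OCH3 eclipsed, F–CH2Cl eclipsed, tBu–Ph eclipsed; 1.5 + 2.0 + 5.5 = 9.0 kcal/mol.
CH2Cl at 180° (staggered): F–CH2Cl gauche, F–OCH3 gauche, tBu–CH2Cl gauche, tBu–Ph gauche; 0.7 + 0.5 + 1.5 + 1.5 = 4.2 kcal/mol.
CH2Cl at 240° (eclipsed): H–Ph eclipsed, F–OCH3 eclipsed, tBu–CH2Cl eclipsed; 1.7 + 2.0 + 4.1 = 7.8 kcal/mol.
CH2Cl at 300° (staggered): F–Ph gauche, F–OCH3 gauche, tBu–CH2Cl gauche, tBu–OCH3 gauche; 0.6 + 0.5 + 1.5 + 1.2 = 3.8 kcal/mol.
The maximum (9.0 kcal/mol) occurs with CH2Cl at 120°.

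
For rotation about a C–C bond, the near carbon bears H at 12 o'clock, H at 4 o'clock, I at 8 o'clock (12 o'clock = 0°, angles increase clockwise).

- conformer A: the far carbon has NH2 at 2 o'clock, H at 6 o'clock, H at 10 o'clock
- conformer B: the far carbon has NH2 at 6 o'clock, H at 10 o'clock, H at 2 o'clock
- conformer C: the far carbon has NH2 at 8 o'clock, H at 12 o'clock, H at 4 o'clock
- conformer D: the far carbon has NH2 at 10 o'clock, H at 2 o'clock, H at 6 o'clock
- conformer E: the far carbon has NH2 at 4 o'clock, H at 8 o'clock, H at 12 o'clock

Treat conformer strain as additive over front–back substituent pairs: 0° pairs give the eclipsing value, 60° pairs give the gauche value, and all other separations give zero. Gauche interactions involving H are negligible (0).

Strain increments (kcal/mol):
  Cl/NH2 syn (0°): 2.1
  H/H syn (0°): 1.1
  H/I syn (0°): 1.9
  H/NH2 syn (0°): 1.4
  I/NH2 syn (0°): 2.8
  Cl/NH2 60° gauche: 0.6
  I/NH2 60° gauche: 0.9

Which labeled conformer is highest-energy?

C

A (staggered): no non-H gauche contacts → 0.0 kcal/mol.
B is staggered. I at 240° is gauche with NH2 at 180° (0.9). Total 0.9 kcal/mol.
C is eclipsed. H at 0° is eclipsed with H at 0° (1.1); H at 120° is eclipsed with H at 120° (1.1); I at 240° is eclipsed with NH2 at 240° (2.8). Total 5.0 kcal/mol.
D is staggered. I at 240° is gauche with NH2 at 300° (0.9). Total 0.9 kcal/mol.
E is eclipsed. H at 0° is eclipsed with H at 0° (1.1); H at 120° is eclipsed with NH2 at 120° (1.4); I at 240° is eclipsed with H at 240° (1.9). Total 4.4 kcal/mol.
C has the highest total (5.0 kcal/mol).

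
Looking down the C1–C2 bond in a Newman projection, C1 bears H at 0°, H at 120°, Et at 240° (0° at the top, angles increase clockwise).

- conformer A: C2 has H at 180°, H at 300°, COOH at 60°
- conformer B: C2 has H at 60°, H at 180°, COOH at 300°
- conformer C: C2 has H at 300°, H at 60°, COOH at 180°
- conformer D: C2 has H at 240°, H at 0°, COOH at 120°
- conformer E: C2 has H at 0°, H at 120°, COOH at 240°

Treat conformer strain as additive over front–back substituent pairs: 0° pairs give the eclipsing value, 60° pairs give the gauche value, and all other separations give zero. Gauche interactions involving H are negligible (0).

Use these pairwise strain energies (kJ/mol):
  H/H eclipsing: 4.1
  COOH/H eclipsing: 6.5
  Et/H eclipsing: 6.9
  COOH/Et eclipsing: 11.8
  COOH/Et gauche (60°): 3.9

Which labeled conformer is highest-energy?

E

A (staggered): no non-H gauche contacts → 0.0 kJ/mol.
B (staggered): Et–COOH gauche; 3.9 = 3.9 kJ/mol.
C (staggered): Et–COOH gauche; 3.9 = 3.9 kJ/mol.
D (eclipsed): H–H eclipsed, H–COOH eclipsed, Et–H eclipsed; 4.1 + 6.5 + 6.9 = 17.5 kJ/mol.
E (eclipsed): H–H eclipsed, H–H eclipsed, Et–COOH eclipsed; 4.1 + 4.1 + 11.8 = 20.0 kJ/mol.
E has the highest total (20.0 kJ/mol).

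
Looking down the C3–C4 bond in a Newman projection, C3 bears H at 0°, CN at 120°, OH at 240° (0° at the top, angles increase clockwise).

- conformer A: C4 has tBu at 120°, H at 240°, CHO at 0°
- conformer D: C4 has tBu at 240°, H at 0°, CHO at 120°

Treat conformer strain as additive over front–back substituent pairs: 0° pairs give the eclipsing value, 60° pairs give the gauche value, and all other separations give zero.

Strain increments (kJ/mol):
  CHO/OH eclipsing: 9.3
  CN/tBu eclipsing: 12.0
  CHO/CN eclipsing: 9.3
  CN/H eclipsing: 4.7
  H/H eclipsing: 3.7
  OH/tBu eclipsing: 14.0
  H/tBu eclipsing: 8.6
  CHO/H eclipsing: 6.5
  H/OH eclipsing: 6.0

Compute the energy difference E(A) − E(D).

-2.5 kJ/mol

A (eclipsed): H(0°)/CHO(0°) eclipsed 6.5; CN(120°)/tBu(120°) eclipsed 12.0; OH(240°)/H(240°) eclipsed 6.0 → 24.5 kJ/mol.
D (eclipsed): H(0°)/H(0°) eclipsed 3.7; CN(120°)/CHO(120°) eclipsed 9.3; OH(240°)/tBu(240°) eclipsed 14.0 → 27.0 kJ/mol.
E(A) − E(D) = 24.5 − 27.0 = -2.5 kJ/mol.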